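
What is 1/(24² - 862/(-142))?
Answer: 71/41327 ≈ 0.0017180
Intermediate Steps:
1/(24² - 862/(-142)) = 1/(576 - 862*(-1/142)) = 1/(576 + 431/71) = 1/(41327/71) = 71/41327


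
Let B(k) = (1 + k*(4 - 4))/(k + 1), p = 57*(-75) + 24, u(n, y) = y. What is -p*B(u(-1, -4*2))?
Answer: -4251/7 ≈ -607.29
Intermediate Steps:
p = -4251 (p = -4275 + 24 = -4251)
B(k) = 1/(1 + k) (B(k) = (1 + k*0)/(1 + k) = (1 + 0)/(1 + k) = 1/(1 + k))
-p*B(u(-1, -4*2)) = -(-4251)/(1 - 4*2) = -(-4251)/(1 - 8) = -(-4251)/(-7) = -(-4251)*(-1)/7 = -1*4251/7 = -4251/7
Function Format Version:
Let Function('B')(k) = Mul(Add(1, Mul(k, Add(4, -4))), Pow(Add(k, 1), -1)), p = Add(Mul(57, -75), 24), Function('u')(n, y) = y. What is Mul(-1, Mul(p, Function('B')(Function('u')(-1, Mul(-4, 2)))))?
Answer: Rational(-4251, 7) ≈ -607.29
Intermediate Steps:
p = -4251 (p = Add(-4275, 24) = -4251)
Function('B')(k) = Pow(Add(1, k), -1) (Function('B')(k) = Mul(Add(1, Mul(k, 0)), Pow(Add(1, k), -1)) = Mul(Add(1, 0), Pow(Add(1, k), -1)) = Mul(1, Pow(Add(1, k), -1)) = Pow(Add(1, k), -1))
Mul(-1, Mul(p, Function('B')(Function('u')(-1, Mul(-4, 2))))) = Mul(-1, Mul(-4251, Pow(Add(1, Mul(-4, 2)), -1))) = Mul(-1, Mul(-4251, Pow(Add(1, -8), -1))) = Mul(-1, Mul(-4251, Pow(-7, -1))) = Mul(-1, Mul(-4251, Rational(-1, 7))) = Mul(-1, Rational(4251, 7)) = Rational(-4251, 7)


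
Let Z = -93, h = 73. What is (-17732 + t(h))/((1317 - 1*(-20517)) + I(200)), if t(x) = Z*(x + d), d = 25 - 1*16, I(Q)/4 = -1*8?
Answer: -12679/10901 ≈ -1.1631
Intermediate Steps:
I(Q) = -32 (I(Q) = 4*(-1*8) = 4*(-8) = -32)
d = 9 (d = 25 - 16 = 9)
t(x) = -837 - 93*x (t(x) = -93*(x + 9) = -93*(9 + x) = -837 - 93*x)
(-17732 + t(h))/((1317 - 1*(-20517)) + I(200)) = (-17732 + (-837 - 93*73))/((1317 - 1*(-20517)) - 32) = (-17732 + (-837 - 6789))/((1317 + 20517) - 32) = (-17732 - 7626)/(21834 - 32) = -25358/21802 = -25358*1/21802 = -12679/10901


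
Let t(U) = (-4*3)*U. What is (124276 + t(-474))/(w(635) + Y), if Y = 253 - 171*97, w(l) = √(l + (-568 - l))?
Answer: -530707994/66700031 - 64982*I*√142/66700031 ≈ -7.9566 - 0.011609*I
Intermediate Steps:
w(l) = 2*I*√142 (w(l) = √(-568) = 2*I*√142)
Y = -16334 (Y = 253 - 16587 = -16334)
t(U) = -12*U
(124276 + t(-474))/(w(635) + Y) = (124276 - 12*(-474))/(2*I*√142 - 16334) = (124276 + 5688)/(-16334 + 2*I*√142) = 129964/(-16334 + 2*I*√142)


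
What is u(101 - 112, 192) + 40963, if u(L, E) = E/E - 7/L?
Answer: 450611/11 ≈ 40965.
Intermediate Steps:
u(L, E) = 1 - 7/L
u(101 - 112, 192) + 40963 = (-7 + (101 - 112))/(101 - 112) + 40963 = (-7 - 11)/(-11) + 40963 = -1/11*(-18) + 40963 = 18/11 + 40963 = 450611/11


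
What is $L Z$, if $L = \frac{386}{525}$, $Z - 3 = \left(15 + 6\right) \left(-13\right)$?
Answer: $- \frac{6948}{35} \approx -198.51$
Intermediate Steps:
$Z = -270$ ($Z = 3 + \left(15 + 6\right) \left(-13\right) = 3 + 21 \left(-13\right) = 3 - 273 = -270$)
$L = \frac{386}{525}$ ($L = 386 \cdot \frac{1}{525} = \frac{386}{525} \approx 0.73524$)
$L Z = \frac{386}{525} \left(-270\right) = - \frac{6948}{35}$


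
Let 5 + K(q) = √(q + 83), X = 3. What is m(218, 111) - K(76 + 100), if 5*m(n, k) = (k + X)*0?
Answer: 5 - √259 ≈ -11.093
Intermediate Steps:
m(n, k) = 0 (m(n, k) = ((k + 3)*0)/5 = ((3 + k)*0)/5 = (⅕)*0 = 0)
K(q) = -5 + √(83 + q) (K(q) = -5 + √(q + 83) = -5 + √(83 + q))
m(218, 111) - K(76 + 100) = 0 - (-5 + √(83 + (76 + 100))) = 0 - (-5 + √(83 + 176)) = 0 - (-5 + √259) = 0 + (5 - √259) = 5 - √259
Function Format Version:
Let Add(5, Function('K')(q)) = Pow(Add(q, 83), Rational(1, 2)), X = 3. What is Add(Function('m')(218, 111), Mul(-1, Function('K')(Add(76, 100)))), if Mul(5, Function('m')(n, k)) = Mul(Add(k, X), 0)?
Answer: Add(5, Mul(-1, Pow(259, Rational(1, 2)))) ≈ -11.093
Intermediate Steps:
Function('m')(n, k) = 0 (Function('m')(n, k) = Mul(Rational(1, 5), Mul(Add(k, 3), 0)) = Mul(Rational(1, 5), Mul(Add(3, k), 0)) = Mul(Rational(1, 5), 0) = 0)
Function('K')(q) = Add(-5, Pow(Add(83, q), Rational(1, 2))) (Function('K')(q) = Add(-5, Pow(Add(q, 83), Rational(1, 2))) = Add(-5, Pow(Add(83, q), Rational(1, 2))))
Add(Function('m')(218, 111), Mul(-1, Function('K')(Add(76, 100)))) = Add(0, Mul(-1, Add(-5, Pow(Add(83, Add(76, 100)), Rational(1, 2))))) = Add(0, Mul(-1, Add(-5, Pow(Add(83, 176), Rational(1, 2))))) = Add(0, Mul(-1, Add(-5, Pow(259, Rational(1, 2))))) = Add(0, Add(5, Mul(-1, Pow(259, Rational(1, 2))))) = Add(5, Mul(-1, Pow(259, Rational(1, 2))))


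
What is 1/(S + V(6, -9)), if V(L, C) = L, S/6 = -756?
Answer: -1/4530 ≈ -0.00022075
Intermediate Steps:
S = -4536 (S = 6*(-756) = -4536)
1/(S + V(6, -9)) = 1/(-4536 + 6) = 1/(-4530) = -1/4530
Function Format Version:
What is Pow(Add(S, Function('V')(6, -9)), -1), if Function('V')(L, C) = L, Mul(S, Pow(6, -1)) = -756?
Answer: Rational(-1, 4530) ≈ -0.00022075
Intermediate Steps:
S = -4536 (S = Mul(6, -756) = -4536)
Pow(Add(S, Function('V')(6, -9)), -1) = Pow(Add(-4536, 6), -1) = Pow(-4530, -1) = Rational(-1, 4530)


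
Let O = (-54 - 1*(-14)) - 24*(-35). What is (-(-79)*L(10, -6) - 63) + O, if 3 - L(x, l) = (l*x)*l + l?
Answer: -26992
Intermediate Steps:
L(x, l) = 3 - l - x*l² (L(x, l) = 3 - ((l*x)*l + l) = 3 - (x*l² + l) = 3 - (l + x*l²) = 3 + (-l - x*l²) = 3 - l - x*l²)
O = 800 (O = (-54 + 14) + 840 = -40 + 840 = 800)
(-(-79)*L(10, -6) - 63) + O = (-(-79)*(3 - 1*(-6) - 1*10*(-6)²) - 63) + 800 = (-(-79)*(3 + 6 - 1*10*36) - 63) + 800 = (-(-79)*(3 + 6 - 360) - 63) + 800 = (-(-79)*(-351) - 63) + 800 = (-79*351 - 63) + 800 = (-27729 - 63) + 800 = -27792 + 800 = -26992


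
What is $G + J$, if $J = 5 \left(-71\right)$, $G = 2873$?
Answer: $2518$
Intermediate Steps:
$J = -355$
$G + J = 2873 - 355 = 2518$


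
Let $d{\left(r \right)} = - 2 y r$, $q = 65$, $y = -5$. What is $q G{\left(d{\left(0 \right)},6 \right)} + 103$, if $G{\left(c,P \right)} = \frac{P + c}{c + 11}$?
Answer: $\frac{1523}{11} \approx 138.45$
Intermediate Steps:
$d{\left(r \right)} = 10 r$ ($d{\left(r \right)} = \left(-2\right) \left(-5\right) r = 10 r$)
$G{\left(c,P \right)} = \frac{P + c}{11 + c}$
$q G{\left(d{\left(0 \right)},6 \right)} + 103 = 65 \frac{6 + 10 \cdot 0}{11 + 10 \cdot 0} + 103 = 65 \frac{6 + 0}{11 + 0} + 103 = 65 \cdot \frac{1}{11} \cdot 6 + 103 = 65 \cdot \frac{6}{11} + 103 = \frac{390}{11} + 103 = \frac{1523}{11}$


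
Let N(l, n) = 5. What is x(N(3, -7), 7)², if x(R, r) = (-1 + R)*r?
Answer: 784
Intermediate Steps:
x(R, r) = r*(-1 + R)
x(N(3, -7), 7)² = (7*(-1 + 5))² = (7*4)² = 28² = 784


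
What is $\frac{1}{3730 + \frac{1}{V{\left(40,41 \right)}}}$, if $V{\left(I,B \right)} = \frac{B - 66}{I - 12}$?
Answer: $\frac{25}{93222} \approx 0.00026818$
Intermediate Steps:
$V{\left(I,B \right)} = \frac{-66 + B}{-12 + I}$
$\frac{1}{3730 + \frac{1}{V{\left(40,41 \right)}}} = \frac{1}{3730 + \frac{1}{\frac{1}{-12 + 40} \left(-66 + 41\right)}} = \frac{1}{3730 + \frac{1}{\frac{1}{28} \left(-25\right)}} = \frac{1}{3730 + \frac{1}{- \frac{25}{28}}} = \frac{1}{3730 - \frac{28}{25}} = \frac{1}{\frac{93222}{25}} = \frac{25}{93222}$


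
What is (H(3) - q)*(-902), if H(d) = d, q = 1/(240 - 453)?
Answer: -577280/213 ≈ -2710.2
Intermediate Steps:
q = -1/213 (q = 1/(-213) = -1/213 ≈ -0.0046948)
(H(3) - q)*(-902) = (3 - 1*(-1/213))*(-902) = (3 + 1/213)*(-902) = (640/213)*(-902) = -577280/213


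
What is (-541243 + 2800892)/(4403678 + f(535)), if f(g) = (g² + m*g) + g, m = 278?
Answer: 2259649/4839168 ≈ 0.46695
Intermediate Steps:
f(g) = g² + 279*g (f(g) = (g² + 278*g) + g = g² + 279*g)
(-541243 + 2800892)/(4403678 + f(535)) = (-541243 + 2800892)/(4403678 + 535*(279 + 535)) = 2259649/(4403678 + 535*814) = 2259649/(4403678 + 435490) = 2259649/4839168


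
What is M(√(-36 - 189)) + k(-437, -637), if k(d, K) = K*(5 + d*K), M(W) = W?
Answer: -177324238 + 15*I ≈ -1.7732e+8 + 15.0*I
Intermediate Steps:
k(d, K) = K*(5 + K*d)
M(√(-36 - 189)) + k(-437, -637) = √(-36 - 189) - 637*(5 - 637*(-437)) = √(-225) - 637*(5 + 278369) = 15*I - 637*278374 = 15*I - 177324238 = -177324238 + 15*I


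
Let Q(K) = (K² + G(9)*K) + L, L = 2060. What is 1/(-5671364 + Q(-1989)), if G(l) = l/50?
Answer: -50/85677051 ≈ -5.8359e-7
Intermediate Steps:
G(l) = l/50 (G(l) = l*(1/50) = l/50)
Q(K) = 2060 + K² + 9*K/50 (Q(K) = (K² + ((1/50)*9)*K) + 2060 = (K² + 9*K/50) + 2060 = 2060 + K² + 9*K/50)
1/(-5671364 + Q(-1989)) = 1/(-5671364 + (2060 + (-1989)² + (9/50)*(-1989))) = 1/(-5671364 + (2060 + 3956121 - 17901/50)) = 1/(-5671364 + 197891149/50) = 1/(-85677051/50) = -50/85677051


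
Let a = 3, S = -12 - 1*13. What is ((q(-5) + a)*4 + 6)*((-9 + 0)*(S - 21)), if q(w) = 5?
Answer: 15732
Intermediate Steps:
S = -25 (S = -12 - 13 = -25)
((q(-5) + a)*4 + 6)*((-9 + 0)*(S - 21)) = ((5 + 3)*4 + 6)*((-9 + 0)*(-25 - 21)) = (8*4 + 6)*(-9*(-46)) = (32 + 6)*414 = 38*414 = 15732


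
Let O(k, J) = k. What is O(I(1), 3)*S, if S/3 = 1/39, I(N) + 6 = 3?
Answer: -3/13 ≈ -0.23077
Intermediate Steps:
I(N) = -3 (I(N) = -6 + 3 = -3)
S = 1/13 (S = 3/39 = 3*(1/39) = 1/13 ≈ 0.076923)
O(I(1), 3)*S = -3*1/13 = -3/13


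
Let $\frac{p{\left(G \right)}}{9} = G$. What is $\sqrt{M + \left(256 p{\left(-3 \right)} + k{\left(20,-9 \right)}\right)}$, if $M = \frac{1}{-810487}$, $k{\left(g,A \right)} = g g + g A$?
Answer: $\frac{i \sqrt{4395902374425435}}{810487} \approx 81.805 i$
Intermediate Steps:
$p{\left(G \right)} = 9 G$
$k{\left(g,A \right)} = g^{2} + A g$
$M = - \frac{1}{810487} \approx -1.2338 \cdot 10^{-6}$
$\sqrt{M + \left(256 p{\left(-3 \right)} + k{\left(20,-9 \right)}\right)} = \sqrt{- \frac{1}{810487} + \left(256 \cdot 9 \left(-3\right) + 20 \left(-9 + 20\right)\right)} = \sqrt{- \frac{1}{810487} + \left(256 \left(-27\right) + 20 \cdot 11\right)} = \sqrt{- \frac{1}{810487} + \left(-6912 + 220\right)} = \sqrt{- \frac{1}{810487} - 6692} = \sqrt{- \frac{5423779005}{810487}} = \frac{i \sqrt{4395902374425435}}{810487}$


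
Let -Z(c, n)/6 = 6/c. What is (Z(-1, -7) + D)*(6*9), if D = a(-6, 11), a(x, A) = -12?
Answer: 1296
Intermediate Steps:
Z(c, n) = -36/c
D = -12
(Z(-1, -7) + D)*(6*9) = (-36/(-1) - 12)*(6*9) = (-36*(-1) - 12)*54 = (36 - 12)*54 = 24*54 = 1296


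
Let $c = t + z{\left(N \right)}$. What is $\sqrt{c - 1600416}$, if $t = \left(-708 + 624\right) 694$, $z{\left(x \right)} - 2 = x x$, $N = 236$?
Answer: $i \sqrt{1603014} \approx 1266.1 i$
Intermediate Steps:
$z{\left(x \right)} = 2 + x^{2}$ ($z{\left(x \right)} = 2 + x x = 2 + x^{2}$)
$t = -58296$ ($t = \left(-84\right) 694 = -58296$)
$c = -2598$ ($c = -58296 + \left(2 + 236^{2}\right) = -58296 + \left(2 + 55696\right) = -58296 + 55698 = -2598$)
$\sqrt{c - 1600416} = \sqrt{-2598 - 1600416} = \sqrt{-1603014} = i \sqrt{1603014}$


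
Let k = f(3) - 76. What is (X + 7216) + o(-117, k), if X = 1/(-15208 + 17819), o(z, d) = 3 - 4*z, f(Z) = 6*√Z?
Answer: 20070758/2611 ≈ 7687.0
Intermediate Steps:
k = -76 + 6*√3 (k = 6*√3 - 76 = -76 + 6*√3 ≈ -65.608)
X = 1/2611 ≈ 0.00038300
(X + 7216) + o(-117, k) = (1/2611 + 7216) + (3 - 4*(-117)) = 18840977/2611 + (3 + 468) = 18840977/2611 + 471 = 20070758/2611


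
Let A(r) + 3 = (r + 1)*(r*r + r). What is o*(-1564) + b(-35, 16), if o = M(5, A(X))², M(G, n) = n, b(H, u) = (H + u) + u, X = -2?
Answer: -39103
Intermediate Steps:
A(r) = -3 + (1 + r)*(r + r²) (A(r) = -3 + (r + 1)*(r*r + r) = -3 + (1 + r)*(r² + r) = -3 + (1 + r)*(r + r²))
b(H, u) = H + 2*u
o = 25 (o = (-3 - 2 + (-2)³ + 2*(-2)²)² = (-3 - 2 - 8 + 2*4)² = (-3 - 2 - 8 + 8)² = (-5)² = 25)
o*(-1564) + b(-35, 16) = 25*(-1564) + (-35 + 2*16) = -39100 + (-35 + 32) = -39100 - 3 = -39103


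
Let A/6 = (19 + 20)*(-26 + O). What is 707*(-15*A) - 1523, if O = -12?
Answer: 94298137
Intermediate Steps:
A = -8892 (A = 6*((19 + 20)*(-26 - 12)) = 6*(39*(-38)) = 6*(-1482) = -8892)
707*(-15*A) - 1523 = 707*(-15*(-8892)) - 1523 = 707*133380 - 1523 = 94299660 - 1523 = 94298137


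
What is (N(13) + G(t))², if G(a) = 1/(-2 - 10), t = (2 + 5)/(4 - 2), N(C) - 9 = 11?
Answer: 57121/144 ≈ 396.67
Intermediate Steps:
N(C) = 20 (N(C) = 9 + 11 = 20)
t = 7/2 ≈ 3.5000
G(a) = -1/12 (G(a) = 1/(-12) = -1/12)
(N(13) + G(t))² = (20 - 1/12)² = (239/12)² = 57121/144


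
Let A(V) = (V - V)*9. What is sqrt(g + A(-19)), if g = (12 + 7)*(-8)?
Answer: 2*I*sqrt(38) ≈ 12.329*I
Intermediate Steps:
A(V) = 0 (A(V) = 0*9 = 0)
g = -152 (g = 19*(-8) = -152)
sqrt(g + A(-19)) = sqrt(-152 + 0) = sqrt(-152) = 2*I*sqrt(38)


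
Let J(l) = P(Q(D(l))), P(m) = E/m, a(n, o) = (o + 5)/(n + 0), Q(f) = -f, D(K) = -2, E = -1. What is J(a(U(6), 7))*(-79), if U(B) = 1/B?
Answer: 79/2 ≈ 39.500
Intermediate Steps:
a(n, o) = (5 + o)/n
P(m) = -1/m
J(l) = -½ (J(l) = -1/((-1*(-2))) = -1/2 = -1*½ = -½)
J(a(U(6), 7))*(-79) = -½*(-79) = 79/2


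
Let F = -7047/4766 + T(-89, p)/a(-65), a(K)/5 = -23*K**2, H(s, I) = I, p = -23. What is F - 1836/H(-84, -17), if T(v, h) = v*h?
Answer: 10724336951/100681750 ≈ 106.52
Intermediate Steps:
T(v, h) = h*v
a(K) = -115*K**2 (a(K) = 5*(-23*K**2) = -115*K**2)
F = -149292049/100681750 (F = -7047/4766 + (-23*(-89))/((-115*(-65)**2)) = -7047*1/4766 + 2047/((-115*4225)) = -7047/4766 + 2047/(-485875) = -7047/4766 + 2047*(-1/485875) = -7047/4766 - 89/21125 = -149292049/100681750 ≈ -1.4828)
F - 1836/H(-84, -17) = -149292049/100681750 - 1836/(-17) = -149292049/100681750 - 1836*(-1)/17 = -149292049/100681750 - 1*(-108) = -149292049/100681750 + 108 = 10724336951/100681750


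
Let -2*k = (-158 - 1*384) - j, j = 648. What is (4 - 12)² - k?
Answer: -531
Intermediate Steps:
k = 595 (k = -((-158 - 1*384) - 1*648)/2 = -((-158 - 384) - 648)/2 = -(-542 - 648)/2 = -½*(-1190) = 595)
(4 - 12)² - k = (4 - 12)² - 1*595 = (-8)² - 595 = 64 - 595 = -531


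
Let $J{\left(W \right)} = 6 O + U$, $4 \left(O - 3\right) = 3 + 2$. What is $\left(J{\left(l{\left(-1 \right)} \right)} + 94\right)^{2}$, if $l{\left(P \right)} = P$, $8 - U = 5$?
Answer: $\frac{60025}{4} \approx 15006.0$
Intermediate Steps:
$O = \frac{17}{4}$ ($O = 3 + \frac{3 + 2}{4} = 3 + \frac{1}{4} \cdot 5 = 3 + \frac{5}{4} = \frac{17}{4} \approx 4.25$)
$U = 3$ ($U = 8 - 5 = 3$)
$J{\left(W \right)} = \frac{57}{2}$ ($J{\left(W \right)} = 6 \cdot \frac{17}{4} + 3 = \frac{51}{2} + 3 = \frac{57}{2}$)
$\left(J{\left(l{\left(-1 \right)} \right)} + 94\right)^{2} = \left(\frac{57}{2} + 94\right)^{2} = \left(\frac{245}{2}\right)^{2} = \frac{60025}{4}$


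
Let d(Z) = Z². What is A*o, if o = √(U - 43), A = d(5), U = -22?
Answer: 25*I*√65 ≈ 201.56*I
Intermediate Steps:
A = 25 (A = 5² = 25)
o = I*√65 (o = √(-22 - 43) = √(-65) = I*√65 ≈ 8.0623*I)
A*o = 25*(I*√65) = 25*I*√65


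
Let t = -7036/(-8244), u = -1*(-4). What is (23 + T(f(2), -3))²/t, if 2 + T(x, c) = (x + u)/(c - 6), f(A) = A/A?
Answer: 7753024/15831 ≈ 489.74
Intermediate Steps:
u = 4
f(A) = 1
T(x, c) = -2 + (4 + x)/(-6 + c) (T(x, c) = -2 + (x + 4)/(c - 6) = -2 + (4 + x)/(-6 + c))
t = 1759/2061 (t = -7036*(-1/8244) = 1759/2061 ≈ 0.85347)
(23 + T(f(2), -3))²/t = (23 + (16 + 1 - 2*(-3))/(-6 - 3))²/(1759/2061) = (23 + (16 + 1 + 6)/(-9))²*(2061/1759) = (23 - ⅑*23)²*(2061/1759) = (23 - 23/9)²*(2061/1759) = (184/9)²*(2061/1759) = (33856/81)*(2061/1759) = 7753024/15831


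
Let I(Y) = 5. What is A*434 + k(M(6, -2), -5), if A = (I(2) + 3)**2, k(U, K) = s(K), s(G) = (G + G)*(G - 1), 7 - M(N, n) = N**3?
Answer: 27836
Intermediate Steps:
M(N, n) = 7 - N**3
s(G) = 2*G*(-1 + G) (s(G) = (2*G)*(-1 + G) = 2*G*(-1 + G))
k(U, K) = 2*K*(-1 + K)
A = 64 (A = (5 + 3)**2 = 8**2 = 64)
A*434 + k(M(6, -2), -5) = 64*434 + 2*(-5)*(-1 - 5) = 27776 + 2*(-5)*(-6) = 27776 + 60 = 27836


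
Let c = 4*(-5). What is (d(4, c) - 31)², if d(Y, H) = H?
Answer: 2601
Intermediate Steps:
c = -20
(d(4, c) - 31)² = (-20 - 31)² = (-51)² = 2601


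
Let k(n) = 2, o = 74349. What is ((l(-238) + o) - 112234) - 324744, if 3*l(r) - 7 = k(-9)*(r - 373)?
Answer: -363034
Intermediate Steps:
l(r) = -739/3 + 2*r/3 (l(r) = 7/3 + (2*(r - 373))/3 = 7/3 + (2*(-373 + r))/3 = 7/3 + (-746 + 2*r)/3 = 7/3 + (-746/3 + 2*r/3) = -739/3 + 2*r/3)
((l(-238) + o) - 112234) - 324744 = (((-739/3 + (⅔)*(-238)) + 74349) - 112234) - 324744 = (((-739/3 - 476/3) + 74349) - 112234) - 324744 = ((-405 + 74349) - 112234) - 324744 = (73944 - 112234) - 324744 = -38290 - 324744 = -363034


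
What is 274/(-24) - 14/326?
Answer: -22415/1956 ≈ -11.460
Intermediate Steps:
274/(-24) - 14/326 = 274*(-1/24) - 14*1/326 = -137/12 - 7/163 = -22415/1956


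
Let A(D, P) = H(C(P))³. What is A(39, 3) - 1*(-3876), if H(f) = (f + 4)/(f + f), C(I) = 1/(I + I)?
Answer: 46633/8 ≈ 5829.1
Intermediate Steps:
C(I) = 1/(2*I)
H(f) = (4 + f)/(2*f) (H(f) = (4 + f)/((2*f)) = (4 + f)*(1/(2*f)) = (4 + f)/(2*f))
A(D, P) = P³*(4 + 1/(2*P))³ (A(D, P) = ((4 + 1/(2*P))/(2*((1/(2*P)))))³ = ((2*P)*(4 + 1/(2*P))/2)³ = (P*(4 + 1/(2*P)))³ = P³*(4 + 1/(2*P))³)
A(39, 3) - 1*(-3876) = (1 + 8*3)³/8 - 1*(-3876) = (1 + 24)³/8 + 3876 = (⅛)*25³ + 3876 = (⅛)*15625 + 3876 = 15625/8 + 3876 = 46633/8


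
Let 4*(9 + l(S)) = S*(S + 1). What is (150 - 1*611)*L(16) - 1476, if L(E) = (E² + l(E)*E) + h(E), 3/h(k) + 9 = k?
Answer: -3884115/7 ≈ -5.5487e+5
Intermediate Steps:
l(S) = -9 + S*(1 + S)/4 (l(S) = -9 + (S*(S + 1))/4 = -9 + (S*(1 + S))/4 = -9 + S*(1 + S)/4)
h(k) = 3/(-9 + k)
L(E) = E² + 3/(-9 + E) + E*(-9 + E/4 + E²/4) (L(E) = (E² + (-9 + E/4 + E²/4)*E) + 3/(-9 + E) = (E² + E*(-9 + E/4 + E²/4)) + 3/(-9 + E) = E² + 3/(-9 + E) + E*(-9 + E/4 + E²/4))
(150 - 1*611)*L(16) - 1476 = (150 - 1*611)*((12 + 16*(-9 + 16)*(-36 + 16² + 5*16))/(4*(-9 + 16))) - 1476 = (150 - 611)*((¼)*(12 + 16*7*(-36 + 256 + 80))/7) - 1476 = -461*(12 + 16*7*300)/(4*7) - 1476 = -461*(12 + 33600)/(4*7) - 1476 = -461*33612/(4*7) - 1476 = -461*8403/7 - 1476 = -3873783/7 - 1476 = -3884115/7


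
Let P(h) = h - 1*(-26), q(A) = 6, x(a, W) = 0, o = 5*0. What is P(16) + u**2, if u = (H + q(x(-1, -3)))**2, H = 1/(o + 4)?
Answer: 401377/256 ≈ 1567.9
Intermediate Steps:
o = 0
H = 1/4 (H = 1/(0 + 4) = 1/4 ≈ 0.25000)
u = 625/16 (u = (1/4 + 6)**2 = (25/4)**2 = 625/16 ≈ 39.063)
P(h) = 26 + h (P(h) = h + 26 = 26 + h)
P(16) + u**2 = (26 + 16) + (625/16)**2 = 42 + 390625/256 = 401377/256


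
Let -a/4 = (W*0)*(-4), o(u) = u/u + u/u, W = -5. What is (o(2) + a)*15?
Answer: 30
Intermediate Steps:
o(u) = 2 (o(u) = 1 + 1 = 2)
a = 0 (a = -4*(-5*0)*(-4) = -0*(-4) = -4*0 = 0)
(o(2) + a)*15 = (2 + 0)*15 = 2*15 = 30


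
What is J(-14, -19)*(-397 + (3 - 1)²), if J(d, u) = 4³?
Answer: -25152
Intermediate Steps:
J(d, u) = 64
J(-14, -19)*(-397 + (3 - 1)²) = 64*(-397 + (3 - 1)²) = 64*(-397 + 2²) = 64*(-397 + 4) = 64*(-393) = -25152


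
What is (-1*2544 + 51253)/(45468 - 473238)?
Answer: -48709/427770 ≈ -0.11387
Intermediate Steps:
(-1*2544 + 51253)/(45468 - 473238) = (-2544 + 51253)/(-427770) = 48709*(-1/427770) = -48709/427770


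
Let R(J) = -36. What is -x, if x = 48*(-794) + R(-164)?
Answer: 38148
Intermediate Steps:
x = -38148 (x = 48*(-794) - 36 = -38112 - 36 = -38148)
-x = -1*(-38148) = 38148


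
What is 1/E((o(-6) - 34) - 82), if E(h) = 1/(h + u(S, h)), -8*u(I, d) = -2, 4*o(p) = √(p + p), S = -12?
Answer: -463/4 + I*√3/2 ≈ -115.75 + 0.86602*I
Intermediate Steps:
o(p) = √2*√p/4 (o(p) = √(p + p)/4 = √(2*p)/4 = (√2*√p)/4 = √2*√p/4)
u(I, d) = ¼ (u(I, d) = -⅛*(-2) = ¼)
E(h) = 1/(¼ + h) (E(h) = 1/(h + ¼) = 1/(¼ + h))
1/E((o(-6) - 34) - 82) = 1/(4/(1 + 4*((√2*√(-6)/4 - 34) - 82))) = 1/(4/(1 + 4*((√2*(I*√6)/4 - 34) - 82))) = 1/(4/(1 + 4*((I*√3/2 - 34) - 82))) = 1/(4/(1 + 4*((-34 + I*√3/2) - 82))) = 1/(4/(1 + 4*(-116 + I*√3/2))) = 1/(4/(1 + (-464 + 2*I*√3))) = 1/(4/(-463 + 2*I*√3)) = -463/4 + I*√3/2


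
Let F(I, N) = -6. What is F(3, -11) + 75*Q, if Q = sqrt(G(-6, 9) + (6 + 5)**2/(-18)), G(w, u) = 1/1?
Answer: -6 + 25*I*sqrt(206)/2 ≈ -6.0 + 179.41*I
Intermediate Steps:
G(w, u) = 1
Q = I*sqrt(206)/6 (Q = sqrt(1 + (6 + 5)**2/(-18)) = sqrt(1 + 11**2*(-1/18)) = sqrt(1 + 121*(-1/18)) = sqrt(1 - 121/18) = sqrt(-103/18) = I*sqrt(206)/6 ≈ 2.3921*I)
F(3, -11) + 75*Q = -6 + 75*(I*sqrt(206)/6) = -6 + 25*I*sqrt(206)/2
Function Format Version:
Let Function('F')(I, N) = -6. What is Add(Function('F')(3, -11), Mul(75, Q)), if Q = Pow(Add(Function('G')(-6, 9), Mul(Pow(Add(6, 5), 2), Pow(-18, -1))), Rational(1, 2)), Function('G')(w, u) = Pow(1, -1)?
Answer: Add(-6, Mul(Rational(25, 2), I, Pow(206, Rational(1, 2)))) ≈ Add(-6.0000, Mul(179.41, I))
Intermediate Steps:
Function('G')(w, u) = 1
Q = Mul(Rational(1, 6), I, Pow(206, Rational(1, 2))) (Q = Pow(Add(1, Mul(Pow(Add(6, 5), 2), Pow(-18, -1))), Rational(1, 2)) = Pow(Add(1, Mul(Pow(11, 2), Rational(-1, 18))), Rational(1, 2)) = Pow(Add(1, Mul(121, Rational(-1, 18))), Rational(1, 2)) = Pow(Add(1, Rational(-121, 18)), Rational(1, 2)) = Pow(Rational(-103, 18), Rational(1, 2)) = Mul(Rational(1, 6), I, Pow(206, Rational(1, 2))) ≈ Mul(2.3921, I))
Add(Function('F')(3, -11), Mul(75, Q)) = Add(-6, Mul(75, Mul(Rational(1, 6), I, Pow(206, Rational(1, 2))))) = Add(-6, Mul(Rational(25, 2), I, Pow(206, Rational(1, 2))))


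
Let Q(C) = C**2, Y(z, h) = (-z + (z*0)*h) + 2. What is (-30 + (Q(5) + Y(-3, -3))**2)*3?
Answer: 2610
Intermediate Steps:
Y(z, h) = 2 - z (Y(z, h) = (-z + 0*h) + 2 = (-z + 0) + 2 = -z + 2 = 2 - z)
(-30 + (Q(5) + Y(-3, -3))**2)*3 = (-30 + (5**2 + (2 - 1*(-3)))**2)*3 = (-30 + (25 + (2 + 3))**2)*3 = (-30 + (25 + 5)**2)*3 = (-30 + 30**2)*3 = (-30 + 900)*3 = 870*3 = 2610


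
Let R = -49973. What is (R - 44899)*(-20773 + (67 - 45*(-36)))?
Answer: 1810726992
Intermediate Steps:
(R - 44899)*(-20773 + (67 - 45*(-36))) = (-49973 - 44899)*(-20773 + (67 - 45*(-36))) = -94872*(-20773 + (67 + 1620)) = -94872*(-20773 + 1687) = -94872*(-19086) = 1810726992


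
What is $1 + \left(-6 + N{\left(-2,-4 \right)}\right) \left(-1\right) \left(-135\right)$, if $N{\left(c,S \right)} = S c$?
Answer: $271$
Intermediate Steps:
$1 + \left(-6 + N{\left(-2,-4 \right)}\right) \left(-1\right) \left(-135\right) = 1 + \left(-6 - -8\right) \left(-1\right) \left(-135\right) = 1 + \left(-6 + 8\right) \left(-1\right) \left(-135\right) = 1 + 2 \left(-1\right) \left(-135\right) = 1 - -270 = 1 + 270 = 271$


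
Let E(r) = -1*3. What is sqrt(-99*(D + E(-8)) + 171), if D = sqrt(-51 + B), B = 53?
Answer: 3*sqrt(52 - 11*sqrt(2)) ≈ 18.111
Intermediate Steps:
E(r) = -3
D = sqrt(2) (D = sqrt(-51 + 53) = sqrt(2) ≈ 1.4142)
sqrt(-99*(D + E(-8)) + 171) = sqrt(-99*(sqrt(2) - 3) + 171) = sqrt(-99*(-3 + sqrt(2)) + 171) = sqrt((297 - 99*sqrt(2)) + 171) = sqrt(468 - 99*sqrt(2))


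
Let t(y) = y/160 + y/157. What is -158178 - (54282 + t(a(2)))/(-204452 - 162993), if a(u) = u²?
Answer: -365004030627523/2307554600 ≈ -1.5818e+5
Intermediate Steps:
t(y) = 317*y/25120 (t(y) = y*(1/160) + y*(1/157) = y/160 + y/157 = 317*y/25120)
-158178 - (54282 + t(a(2)))/(-204452 - 162993) = -158178 - (54282 + (317/25120)*2²)/(-204452 - 162993) = -158178 - (54282 + (317/25120)*4)/(-367445) = -158178 - (54282 + 317/6280)*(-1)/367445 = -158178 - 340891277*(-1)/(6280*367445) = -158178 - 1*(-340891277/2307554600) = -158178 + 340891277/2307554600 = -365004030627523/2307554600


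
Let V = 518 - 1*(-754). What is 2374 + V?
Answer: 3646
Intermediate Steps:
V = 1272 (V = 518 + 754 = 1272)
2374 + V = 2374 + 1272 = 3646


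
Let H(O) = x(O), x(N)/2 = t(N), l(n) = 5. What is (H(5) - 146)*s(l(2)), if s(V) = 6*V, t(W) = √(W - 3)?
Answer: -4380 + 60*√2 ≈ -4295.1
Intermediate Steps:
t(W) = √(-3 + W)
x(N) = 2*√(-3 + N)
H(O) = 2*√(-3 + O)
(H(5) - 146)*s(l(2)) = (2*√(-3 + 5) - 146)*(6*5) = (2*√2 - 146)*30 = (-146 + 2*√2)*30 = -4380 + 60*√2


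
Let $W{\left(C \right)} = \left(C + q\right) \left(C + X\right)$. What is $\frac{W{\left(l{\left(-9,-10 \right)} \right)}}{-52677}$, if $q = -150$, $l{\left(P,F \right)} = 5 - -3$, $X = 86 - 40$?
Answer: $\frac{284}{1951} \approx 0.14557$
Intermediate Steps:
$X = 46$
$l{\left(P,F \right)} = 8$ ($l{\left(P,F \right)} = 5 + 3 = 8$)
$W{\left(C \right)} = \left(-150 + C\right) \left(46 + C\right)$ ($W{\left(C \right)} = \left(C - 150\right) \left(C + 46\right) = \left(-150 + C\right) \left(46 + C\right)$)
$\frac{W{\left(l{\left(-9,-10 \right)} \right)}}{-52677} = \frac{-6900 + 8^{2} - 832}{-52677} = \left(-6900 + 64 - 832\right) \left(- \frac{1}{52677}\right) = \left(-7668\right) \left(- \frac{1}{52677}\right) = \frac{284}{1951}$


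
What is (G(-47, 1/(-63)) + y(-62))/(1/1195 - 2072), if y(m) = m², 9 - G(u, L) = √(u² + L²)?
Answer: -4604335/2476039 + 1195*√8767522/155990457 ≈ -1.8369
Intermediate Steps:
G(u, L) = 9 - √(L² + u²) (G(u, L) = 9 - √(u² + L²) = 9 - √(L² + u²))
(G(-47, 1/(-63)) + y(-62))/(1/1195 - 2072) = ((9 - √((1/(-63))² + (-47)²)) + (-62)²)/(1/1195 - 2072) = ((9 - √((-1/63)² + 2209)) + 3844)/(1/1195 - 2072) = ((9 - √(1/3969 + 2209)) + 3844)/(-2476039/1195) = ((9 - √(8767522/3969)) + 3844)*(-1195/2476039) = ((9 - √8767522/63) + 3844)*(-1195/2476039) = (3853 - √8767522/63)*(-1195/2476039) = -4604335/2476039 + 1195*√8767522/155990457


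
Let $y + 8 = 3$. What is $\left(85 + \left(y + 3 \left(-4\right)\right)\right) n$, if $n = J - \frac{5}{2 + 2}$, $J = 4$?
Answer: $187$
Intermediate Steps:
$y = -5$ ($y = -8 + 3 = -5$)
$n = \frac{11}{4}$ ($n = 4 - \frac{5}{2 + 2} = 4 - \frac{5}{4} = \frac{11}{4} \approx 2.75$)
$\left(85 + \left(y + 3 \left(-4\right)\right)\right) n = \left(85 + \left(-5 + 3 \left(-4\right)\right)\right) \frac{11}{4} = \left(85 - 17\right) \frac{11}{4} = 68 \cdot \frac{11}{4} = 187$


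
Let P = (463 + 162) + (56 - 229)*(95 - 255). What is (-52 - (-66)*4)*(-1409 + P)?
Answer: 5701952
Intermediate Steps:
P = 28305 (P = 625 - 173*(-160) = 625 + 27680 = 28305)
(-52 - (-66)*4)*(-1409 + P) = (-52 - (-66)*4)*(-1409 + 28305) = (-52 - 1*(-264))*26896 = (-52 + 264)*26896 = 212*26896 = 5701952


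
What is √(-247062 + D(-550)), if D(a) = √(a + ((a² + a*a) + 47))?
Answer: √(-247062 + √604497) ≈ 496.27*I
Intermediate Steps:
D(a) = √(47 + a + 2*a²) (D(a) = √(a + ((a² + a²) + 47)) = √(a + (2*a² + 47)) = √(a + (47 + 2*a²)) = √(47 + a + 2*a²))
√(-247062 + D(-550)) = √(-247062 + √(47 - 550 + 2*(-550)²)) = √(-247062 + √(47 - 550 + 2*302500)) = √(-247062 + √(47 - 550 + 605000)) = √(-247062 + √604497)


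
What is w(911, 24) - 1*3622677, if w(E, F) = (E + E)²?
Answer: -302993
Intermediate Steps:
w(E, F) = 4*E² (w(E, F) = (2*E)² = 4*E²)
w(911, 24) - 1*3622677 = 4*911² - 1*3622677 = 4*829921 - 3622677 = 3319684 - 3622677 = -302993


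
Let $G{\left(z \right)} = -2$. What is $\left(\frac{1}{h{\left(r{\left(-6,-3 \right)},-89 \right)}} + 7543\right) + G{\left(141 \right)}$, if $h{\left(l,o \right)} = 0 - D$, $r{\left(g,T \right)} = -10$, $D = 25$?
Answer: $\frac{188524}{25} \approx 7541.0$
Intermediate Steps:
$h{\left(l,o \right)} = -25$ ($h{\left(l,o \right)} = 0 - 25 = -25$)
$\left(\frac{1}{h{\left(r{\left(-6,-3 \right)},-89 \right)}} + 7543\right) + G{\left(141 \right)} = \left(\frac{1}{-25} + 7543\right) - 2 = \left(- \frac{1}{25} + 7543\right) - 2 = \frac{188574}{25} - 2 = \frac{188524}{25}$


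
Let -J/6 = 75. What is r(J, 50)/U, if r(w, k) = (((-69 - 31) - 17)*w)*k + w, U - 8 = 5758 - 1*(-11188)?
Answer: 1316025/8477 ≈ 155.25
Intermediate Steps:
U = 16954 (U = 8 + (5758 - 1*(-11188)) = 8 + (5758 + 11188) = 8 + 16946 = 16954)
J = -450 (J = -6*75 = -450)
r(w, k) = w - 117*k*w (r(w, k) = ((-100 - 17)*w)*k + w = (-117*w)*k + w = -117*k*w + w = w - 117*k*w)
r(J, 50)/U = -450*(1 - 117*50)/16954 = -450*(1 - 5850)*(1/16954) = -450*(-5849)*(1/16954) = 2632050*(1/16954) = 1316025/8477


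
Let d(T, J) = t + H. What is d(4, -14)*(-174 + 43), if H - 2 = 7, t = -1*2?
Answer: -917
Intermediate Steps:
t = -2
H = 9 (H = 2 + 7 = 9)
d(T, J) = 7 (d(T, J) = -2 + 9 = 7)
d(4, -14)*(-174 + 43) = 7*(-174 + 43) = 7*(-131) = -917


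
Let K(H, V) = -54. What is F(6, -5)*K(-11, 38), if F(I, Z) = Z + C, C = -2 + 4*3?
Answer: -270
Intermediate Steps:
C = 10 (C = -2 + 12 = 10)
F(I, Z) = 10 + Z (F(I, Z) = Z + 10 = 10 + Z)
F(6, -5)*K(-11, 38) = (10 - 5)*(-54) = 5*(-54) = -270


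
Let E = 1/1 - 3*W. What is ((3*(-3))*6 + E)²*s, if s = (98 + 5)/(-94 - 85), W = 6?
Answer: -519223/179 ≈ -2900.7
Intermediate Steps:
s = -103/179 (s = 103/(-179) = 103*(-1/179) = -103/179 ≈ -0.57542)
E = -17 (E = 1/1 - 3*6 = 1 - 18 = -17)
((3*(-3))*6 + E)²*s = ((3*(-3))*6 - 17)²*(-103/179) = (-9*6 - 17)²*(-103/179) = (-54 - 17)²*(-103/179) = (-71)²*(-103/179) = 5041*(-103/179) = -519223/179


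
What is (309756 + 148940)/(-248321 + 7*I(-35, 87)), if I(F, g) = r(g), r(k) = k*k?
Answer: -229348/97669 ≈ -2.3482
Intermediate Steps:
r(k) = k²
I(F, g) = g²
(309756 + 148940)/(-248321 + 7*I(-35, 87)) = (309756 + 148940)/(-248321 + 7*87²) = 458696/(-248321 + 7*7569) = 458696/(-248321 + 52983) = 458696/(-195338) = 458696*(-1/195338) = -229348/97669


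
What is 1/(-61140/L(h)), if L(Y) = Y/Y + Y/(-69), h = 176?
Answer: 107/4218660 ≈ 2.5363e-5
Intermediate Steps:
L(Y) = 1 - Y/69 (L(Y) = 1 + Y*(-1/69) = 1 - Y/69)
1/(-61140/L(h)) = 1/(-61140/(1 - 1/69*176)) = 1/(-61140/(1 - 176/69)) = 1/(-61140/(-107/69)) = 1/(-61140*(-69/107)) = 1/(4218660/107) = 107/4218660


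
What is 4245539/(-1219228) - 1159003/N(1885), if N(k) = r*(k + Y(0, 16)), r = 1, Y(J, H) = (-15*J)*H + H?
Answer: -1421159679323/2317752428 ≈ -613.16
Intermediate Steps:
Y(J, H) = H - 15*H*J (Y(J, H) = -15*H*J + H = H - 15*H*J)
N(k) = 16 + k (N(k) = 1*(k + 16*(1 - 15*0)) = 1*(k + 16*(1 + 0)) = 1*(k + 16*1) = 1*(k + 16) = 1*(16 + k) = 16 + k)
4245539/(-1219228) - 1159003/N(1885) = 4245539/(-1219228) - 1159003/(16 + 1885) = 4245539*(-1/1219228) - 1159003/1901 = -4245539/1219228 - 1159003*1/1901 = -4245539/1219228 - 1159003/1901 = -1421159679323/2317752428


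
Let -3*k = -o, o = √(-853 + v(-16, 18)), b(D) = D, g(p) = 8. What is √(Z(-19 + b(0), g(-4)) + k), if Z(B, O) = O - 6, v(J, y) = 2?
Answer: √(18 + 3*I*√851)/3 ≈ 2.4421 + 1.9909*I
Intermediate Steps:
Z(B, O) = -6 + O
o = I*√851 (o = √(-853 + 2) = √(-851) = I*√851 ≈ 29.172*I)
k = I*√851/3 (k = -(-1)*I*√851/3 = I*√851/3 ≈ 9.724*I)
√(Z(-19 + b(0), g(-4)) + k) = √((-6 + 8) + I*√851/3) = √(2 + I*√851/3)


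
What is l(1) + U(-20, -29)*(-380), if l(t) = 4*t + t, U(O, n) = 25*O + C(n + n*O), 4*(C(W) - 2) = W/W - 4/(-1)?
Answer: 188770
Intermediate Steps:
C(W) = 13/4 (C(W) = 2 + (W/W - 4/(-1))/4 = 2 + (1 - 4*(-1))/4 = 2 + (1 + 4)/4 = 2 + (¼)*5 = 2 + 5/4 = 13/4)
U(O, n) = 13/4 + 25*O (U(O, n) = 25*O + 13/4 = 13/4 + 25*O)
l(t) = 5*t
l(1) + U(-20, -29)*(-380) = 5*1 + (13/4 + 25*(-20))*(-380) = 5 + (13/4 - 500)*(-380) = 5 - 1987/4*(-380) = 5 + 188765 = 188770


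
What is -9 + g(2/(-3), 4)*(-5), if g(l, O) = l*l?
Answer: -101/9 ≈ -11.222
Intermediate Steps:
g(l, O) = l²
-9 + g(2/(-3), 4)*(-5) = -9 + (2/(-3))²*(-5) = -9 + (2*(-⅓))²*(-5) = -9 + (-⅔)²*(-5) = -9 + (4/9)*(-5) = -9 - 20/9 = -101/9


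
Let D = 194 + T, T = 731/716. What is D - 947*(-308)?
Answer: 208979651/716 ≈ 2.9187e+5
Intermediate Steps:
T = 731/716 (T = 731*(1/716) = 731/716 ≈ 1.0210)
D = 139635/716 (D = 194 + 731/716 = 139635/716 ≈ 195.02)
D - 947*(-308) = 139635/716 - 947*(-308) = 139635/716 + 291676 = 208979651/716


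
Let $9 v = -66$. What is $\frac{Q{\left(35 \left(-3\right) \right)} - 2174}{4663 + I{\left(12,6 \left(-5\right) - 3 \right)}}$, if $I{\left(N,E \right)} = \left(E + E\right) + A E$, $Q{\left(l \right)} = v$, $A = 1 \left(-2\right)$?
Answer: $- \frac{6544}{13989} \approx -0.4678$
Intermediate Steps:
$A = -2$
$v = - \frac{22}{3}$ ($v = \frac{1}{9} \left(-66\right) = - \frac{22}{3} \approx -7.3333$)
$Q{\left(l \right)} = - \frac{22}{3}$
$I{\left(N,E \right)} = 0$ ($I{\left(N,E \right)} = \left(E + E\right) - 2 E = 2 E - 2 E = 0$)
$\frac{Q{\left(35 \left(-3\right) \right)} - 2174}{4663 + I{\left(12,6 \left(-5\right) - 3 \right)}} = \frac{- \frac{22}{3} - 2174}{4663 + 0} = - \frac{6544}{3 \cdot 4663} = \left(- \frac{6544}{3}\right) \frac{1}{4663} = - \frac{6544}{13989}$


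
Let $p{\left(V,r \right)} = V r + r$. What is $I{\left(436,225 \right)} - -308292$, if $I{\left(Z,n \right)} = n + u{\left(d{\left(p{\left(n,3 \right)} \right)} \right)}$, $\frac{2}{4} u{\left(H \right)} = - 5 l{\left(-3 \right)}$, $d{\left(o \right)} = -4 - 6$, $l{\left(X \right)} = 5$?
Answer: $308467$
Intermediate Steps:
$p{\left(V,r \right)} = r + V r$
$d{\left(o \right)} = -10$ ($d{\left(o \right)} = -4 - 6 = -10$)
$u{\left(H \right)} = -50$ ($u{\left(H \right)} = 2 \left(\left(-5\right) 5\right) = 2 \left(-25\right) = -50$)
$I{\left(Z,n \right)} = -50 + n$ ($I{\left(Z,n \right)} = n - 50 = -50 + n$)
$I{\left(436,225 \right)} - -308292 = \left(-50 + 225\right) - -308292 = 175 + 308292 = 308467$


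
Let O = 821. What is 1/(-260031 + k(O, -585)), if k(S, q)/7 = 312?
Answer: -1/257847 ≈ -3.8783e-6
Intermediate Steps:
k(S, q) = 2184 (k(S, q) = 7*312 = 2184)
1/(-260031 + k(O, -585)) = 1/(-260031 + 2184) = 1/(-257847) = -1/257847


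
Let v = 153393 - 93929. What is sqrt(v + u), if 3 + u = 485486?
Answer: sqrt(544947) ≈ 738.21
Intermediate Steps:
u = 485483 (u = -3 + 485486 = 485483)
v = 59464
sqrt(v + u) = sqrt(59464 + 485483) = sqrt(544947)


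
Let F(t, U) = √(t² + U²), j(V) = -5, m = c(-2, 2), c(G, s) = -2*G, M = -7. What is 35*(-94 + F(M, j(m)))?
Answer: -3290 + 35*√74 ≈ -2988.9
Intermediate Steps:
m = 4 (m = -2*(-2) = 4)
F(t, U) = √(U² + t²)
35*(-94 + F(M, j(m))) = 35*(-94 + √((-5)² + (-7)²)) = 35*(-94 + √(25 + 49)) = 35*(-94 + √74) = -3290 + 35*√74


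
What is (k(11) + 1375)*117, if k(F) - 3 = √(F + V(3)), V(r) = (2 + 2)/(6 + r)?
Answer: 161226 + 39*√103 ≈ 1.6162e+5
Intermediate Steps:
V(r) = 4/(6 + r)
k(F) = 3 + √(4/9 + F) (k(F) = 3 + √(F + 4/(6 + 3)) = 3 + √(F + 4/9) = 3 + √(4/9 + F))
(k(11) + 1375)*117 = ((3 + √(4 + 9*11)/3) + 1375)*117 = ((3 + √(4 + 99)/3) + 1375)*117 = ((3 + √103/3) + 1375)*117 = (1378 + √103/3)*117 = 161226 + 39*√103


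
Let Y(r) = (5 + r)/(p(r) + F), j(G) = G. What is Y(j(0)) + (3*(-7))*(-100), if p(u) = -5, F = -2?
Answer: 14695/7 ≈ 2099.3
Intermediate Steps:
Y(r) = -5/7 - r/7 (Y(r) = (5 + r)/(-5 - 2) = (5 + r)/(-7) = (5 + r)*(-1/7) = -5/7 - r/7)
Y(j(0)) + (3*(-7))*(-100) = (-5/7 - 1/7*0) + (3*(-7))*(-100) = (-5/7 + 0) - 21*(-100) = -5/7 + 2100 = 14695/7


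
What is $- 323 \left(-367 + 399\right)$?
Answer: $-10336$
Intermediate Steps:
$- 323 \left(-367 + 399\right) = \left(-323\right) 32 = -10336$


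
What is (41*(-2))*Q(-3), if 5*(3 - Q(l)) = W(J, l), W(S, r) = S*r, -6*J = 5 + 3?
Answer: -902/5 ≈ -180.40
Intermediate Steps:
J = -4/3 (J = -(5 + 3)/6 = -1/6*8 = -4/3 ≈ -1.3333)
Q(l) = 3 + 4*l/15 (Q(l) = 3 - (-4)*l/15 = 3 + 4*l/15)
(41*(-2))*Q(-3) = (41*(-2))*(3 + (4/15)*(-3)) = -82*(3 - 4/5) = -82*11/5 = -902/5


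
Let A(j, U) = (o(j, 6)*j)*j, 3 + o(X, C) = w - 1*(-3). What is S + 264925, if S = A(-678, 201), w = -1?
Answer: -194759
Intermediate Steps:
o(X, C) = -1 (o(X, C) = -3 + (-1 - 1*(-3)) = -3 + (-1 + 3) = -3 + 2 = -1)
A(j, U) = -j² (A(j, U) = (-j)*j = -j²)
S = -459684 (S = -1*(-678)² = -1*459684 = -459684)
S + 264925 = -459684 + 264925 = -194759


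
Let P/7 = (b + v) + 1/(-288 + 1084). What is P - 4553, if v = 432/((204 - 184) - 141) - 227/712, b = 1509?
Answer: 102570355203/17144248 ≈ 5982.8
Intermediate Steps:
v = -335051/86152 (v = 432/(20 - 141) - 227*1/712 = 432/(-121) - 227/712 = 432*(-1/121) - 227/712 = -432/121 - 227/712 = -335051/86152 ≈ -3.8891)
P = 180628116347/17144248 (P = 7*((1509 - 335051/86152) + 1/(-288 + 1084)) = 7*(129668317/86152 + 1/796) = 7*(25804016621/17144248) = 180628116347/17144248 ≈ 10536.)
P - 4553 = 180628116347/17144248 - 4553 = 102570355203/17144248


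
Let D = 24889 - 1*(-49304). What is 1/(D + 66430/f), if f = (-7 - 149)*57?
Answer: 342/25371451 ≈ 1.3480e-5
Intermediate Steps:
D = 74193 (D = 24889 + 49304 = 74193)
f = -8892 (f = -156*57 = -8892)
1/(D + 66430/f) = 1/(74193 + 66430/(-8892)) = 1/(74193 + 66430*(-1/8892)) = 1/(74193 - 2555/342) = 1/(25371451/342) = 342/25371451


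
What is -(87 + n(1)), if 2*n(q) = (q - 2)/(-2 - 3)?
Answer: -871/10 ≈ -87.100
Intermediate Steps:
n(q) = ⅕ - q/10 (n(q) = ((q - 2)/(-2 - 3))/2 = ((-2 + q)/(-5))/2 = ((-2 + q)*(-⅕))/2 = (⅖ - q/5)/2 = ⅕ - q/10)
-(87 + n(1)) = -(87 + (⅕ - ⅒*1)) = -(87 + (⅕ - ⅒)) = -(87 + ⅒) = -1*871/10 = -871/10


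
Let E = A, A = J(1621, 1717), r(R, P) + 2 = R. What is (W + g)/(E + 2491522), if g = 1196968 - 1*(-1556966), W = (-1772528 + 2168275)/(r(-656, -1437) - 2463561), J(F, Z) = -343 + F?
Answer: 6786296091799/6142805123200 ≈ 1.1048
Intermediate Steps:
r(R, P) = -2 + R
A = 1278 (A = -343 + 1621 = 1278)
E = 1278
W = -395747/2464219 (W = (-1772528 + 2168275)/((-2 - 656) - 2463561) = 395747/(-658 - 2463561) = 395747/(-2464219) = 395747*(-1/2464219) = -395747/2464219 ≈ -0.16060)
g = 2753934 (g = 1196968 + 1556966 = 2753934)
(W + g)/(E + 2491522) = (-395747/2464219 + 2753934)/(1278 + 2491522) = (6786296091799/2464219)/2492800 = (6786296091799/2464219)*(1/2492800) = 6786296091799/6142805123200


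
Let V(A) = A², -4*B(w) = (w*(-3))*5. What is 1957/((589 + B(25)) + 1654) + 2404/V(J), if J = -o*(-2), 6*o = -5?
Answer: 202427392/233675 ≈ 866.28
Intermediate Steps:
o = -⅚ (o = (⅙)*(-5) = -⅚ ≈ -0.83333)
B(w) = 15*w/4 (B(w) = -w*(-3)*5/4 = -(-3*w)*5/4 = -(-15)*w/4 = 15*w/4)
J = -5/3 (J = -1*(-⅚)*(-2) = (⅚)*(-2) = -5/3 ≈ -1.6667)
1957/((589 + B(25)) + 1654) + 2404/V(J) = 1957/((589 + (15/4)*25) + 1654) + 2404/((-5/3)²) = 1957/((589 + 375/4) + 1654) + 2404/(25/9) = 1957/(2731/4 + 1654) + 2404*(9/25) = 1957/(9347/4) + 21636/25 = 1957*(4/9347) + 21636/25 = 7828/9347 + 21636/25 = 202427392/233675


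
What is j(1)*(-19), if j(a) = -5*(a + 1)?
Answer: 190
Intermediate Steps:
j(a) = -5 - 5*a (j(a) = -5*(1 + a) = -5 - 5*a)
j(1)*(-19) = (-5 - 5*1)*(-19) = (-5 - 5)*(-19) = -10*(-19) = 190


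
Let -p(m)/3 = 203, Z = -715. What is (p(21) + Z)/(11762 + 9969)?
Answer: -1324/21731 ≈ -0.060927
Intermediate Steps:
p(m) = -609 (p(m) = -3*203 = -609)
(p(21) + Z)/(11762 + 9969) = (-609 - 715)/(11762 + 9969) = -1324/21731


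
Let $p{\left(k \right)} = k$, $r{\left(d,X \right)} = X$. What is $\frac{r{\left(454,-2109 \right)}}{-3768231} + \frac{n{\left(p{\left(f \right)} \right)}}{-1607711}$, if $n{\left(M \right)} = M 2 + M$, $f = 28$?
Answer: $\frac{146387195}{288486972821} \approx 0.00050743$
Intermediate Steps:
$n{\left(M \right)} = 3 M$ ($n{\left(M \right)} = 2 M + M = 3 M$)
$\frac{r{\left(454,-2109 \right)}}{-3768231} + \frac{n{\left(p{\left(f \right)} \right)}}{-1607711} = - \frac{2109}{-3768231} + \frac{3 \cdot 28}{-1607711} = \left(-2109\right) \left(- \frac{1}{3768231}\right) + 84 \left(- \frac{1}{1607711}\right) = \frac{703}{1256077} - \frac{12}{229673} = \frac{146387195}{288486972821}$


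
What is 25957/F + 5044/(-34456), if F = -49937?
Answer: -286564155/430157318 ≈ -0.66618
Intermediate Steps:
25957/F + 5044/(-34456) = 25957/(-49937) + 5044/(-34456) = 25957*(-1/49937) + 5044*(-1/34456) = -25957/49937 - 1261/8614 = -286564155/430157318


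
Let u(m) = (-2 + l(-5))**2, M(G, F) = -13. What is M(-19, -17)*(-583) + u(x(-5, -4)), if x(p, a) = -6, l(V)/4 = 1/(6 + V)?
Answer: 7583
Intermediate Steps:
l(V) = 4/(6 + V)
u(m) = 4 (u(m) = (-2 + 4/(6 - 5))**2 = (-2 + 4/1)**2 = (-2 + 4*1)**2 = (-2 + 4)**2 = 2**2 = 4)
M(-19, -17)*(-583) + u(x(-5, -4)) = -13*(-583) + 4 = 7579 + 4 = 7583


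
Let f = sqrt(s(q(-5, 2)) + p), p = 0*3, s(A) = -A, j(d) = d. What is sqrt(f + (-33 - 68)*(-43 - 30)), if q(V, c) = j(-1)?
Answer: sqrt(7374) ≈ 85.872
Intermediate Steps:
q(V, c) = -1
p = 0
f = 1 (f = sqrt(-1*(-1) + 0) = sqrt(1 + 0) = sqrt(1) = 1)
sqrt(f + (-33 - 68)*(-43 - 30)) = sqrt(1 + (-33 - 68)*(-43 - 30)) = sqrt(1 - 101*(-73)) = sqrt(1 + 7373) = sqrt(7374)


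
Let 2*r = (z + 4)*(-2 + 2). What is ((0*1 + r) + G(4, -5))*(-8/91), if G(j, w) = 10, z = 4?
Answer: -80/91 ≈ -0.87912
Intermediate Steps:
r = 0 (r = ((4 + 4)*(-2 + 2))/2 = (8*0)/2 = (1/2)*0 = 0)
((0*1 + r) + G(4, -5))*(-8/91) = ((0*1 + 0) + 10)*(-8/91) = ((0 + 0) + 10)*(-8*1/91) = (0 + 10)*(-8/91) = 10*(-8/91) = -80/91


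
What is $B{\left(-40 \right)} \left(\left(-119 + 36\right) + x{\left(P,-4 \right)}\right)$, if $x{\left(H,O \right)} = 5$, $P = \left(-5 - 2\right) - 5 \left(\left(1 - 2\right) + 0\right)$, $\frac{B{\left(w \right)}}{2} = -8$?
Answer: $1248$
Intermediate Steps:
$B{\left(w \right)} = -16$ ($B{\left(w \right)} = 2 \left(-8\right) = -16$)
$P = -2$ ($P = \left(-5 - 2\right) - 5 \left(-1 + 0\right) = -7 - -5 = -7 + 5 = -2$)
$B{\left(-40 \right)} \left(\left(-119 + 36\right) + x{\left(P,-4 \right)}\right) = - 16 \left(\left(-119 + 36\right) + 5\right) = - 16 \left(-83 + 5\right) = \left(-16\right) \left(-78\right) = 1248$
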